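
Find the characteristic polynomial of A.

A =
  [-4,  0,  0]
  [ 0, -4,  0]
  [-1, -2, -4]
x^3 + 12*x^2 + 48*x + 64

Expanding det(x·I − A) (e.g. by cofactor expansion or by noting that A is similar to its Jordan form J, which has the same characteristic polynomial as A) gives
  χ_A(x) = x^3 + 12*x^2 + 48*x + 64
which factors as (x + 4)^3. The eigenvalues (with algebraic multiplicities) are λ = -4 with multiplicity 3.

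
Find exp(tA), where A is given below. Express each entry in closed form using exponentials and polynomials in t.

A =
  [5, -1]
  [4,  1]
e^{tA} =
  [2*t*exp(3*t) + exp(3*t), -t*exp(3*t)]
  [4*t*exp(3*t), -2*t*exp(3*t) + exp(3*t)]

Strategy: write A = P · J · P⁻¹ where J is a Jordan canonical form, so e^{tA} = P · e^{tJ} · P⁻¹, and e^{tJ} can be computed block-by-block.

A has Jordan form
J =
  [3, 1]
  [0, 3]
(up to reordering of blocks).

Per-block formulas:
  For a 2×2 Jordan block J_2(3): exp(t · J_2(3)) = e^(3t)·(I + t·N), where N is the 2×2 nilpotent shift.

After assembling e^{tJ} and conjugating by P, we get:

e^{tA} =
  [2*t*exp(3*t) + exp(3*t), -t*exp(3*t)]
  [4*t*exp(3*t), -2*t*exp(3*t) + exp(3*t)]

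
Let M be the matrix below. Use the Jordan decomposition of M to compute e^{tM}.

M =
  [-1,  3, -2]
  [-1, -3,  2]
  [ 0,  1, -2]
e^{tM} =
  [-t^2*exp(-2*t) + t*exp(-2*t) + exp(-2*t), -t^2*exp(-2*t) + 3*t*exp(-2*t), 2*t^2*exp(-2*t) - 2*t*exp(-2*t)]
  [-t*exp(-2*t), -t*exp(-2*t) + exp(-2*t), 2*t*exp(-2*t)]
  [-t^2*exp(-2*t)/2, -t^2*exp(-2*t)/2 + t*exp(-2*t), t^2*exp(-2*t) + exp(-2*t)]

Strategy: write M = P · J · P⁻¹ where J is a Jordan canonical form, so e^{tM} = P · e^{tJ} · P⁻¹, and e^{tJ} can be computed block-by-block.

M has Jordan form
J =
  [-2,  1,  0]
  [ 0, -2,  1]
  [ 0,  0, -2]
(up to reordering of blocks).

Per-block formulas:
  For a 3×3 Jordan block J_3(-2): exp(t · J_3(-2)) = e^(-2t)·(I + t·N + (t^2/2)·N^2), where N is the 3×3 nilpotent shift.

After assembling e^{tJ} and conjugating by P, we get:

e^{tM} =
  [-t^2*exp(-2*t) + t*exp(-2*t) + exp(-2*t), -t^2*exp(-2*t) + 3*t*exp(-2*t), 2*t^2*exp(-2*t) - 2*t*exp(-2*t)]
  [-t*exp(-2*t), -t*exp(-2*t) + exp(-2*t), 2*t*exp(-2*t)]
  [-t^2*exp(-2*t)/2, -t^2*exp(-2*t)/2 + t*exp(-2*t), t^2*exp(-2*t) + exp(-2*t)]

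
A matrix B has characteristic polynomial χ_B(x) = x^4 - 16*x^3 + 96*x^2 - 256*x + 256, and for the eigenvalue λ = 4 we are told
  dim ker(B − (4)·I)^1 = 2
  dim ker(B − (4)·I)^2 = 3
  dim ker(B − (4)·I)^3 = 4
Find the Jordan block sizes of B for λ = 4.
Block sizes for λ = 4: [3, 1]

From the dimensions of kernels of powers, the number of Jordan blocks of size at least j is d_j − d_{j−1} where d_j = dim ker(N^j) (with d_0 = 0). Computing the differences gives [2, 1, 1].
The number of blocks of size exactly k is (#blocks of size ≥ k) − (#blocks of size ≥ k + 1), so the partition is: 1 block(s) of size 1, 1 block(s) of size 3.
In nonincreasing order the block sizes are [3, 1].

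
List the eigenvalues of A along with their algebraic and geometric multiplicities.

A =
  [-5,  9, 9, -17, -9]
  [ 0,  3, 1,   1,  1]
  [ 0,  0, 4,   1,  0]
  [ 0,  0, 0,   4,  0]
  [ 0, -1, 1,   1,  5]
λ = -5: alg = 1, geom = 1; λ = 4: alg = 4, geom = 2

Step 1 — factor the characteristic polynomial to read off the algebraic multiplicities:
  χ_A(x) = (x - 4)^4*(x + 5)

Step 2 — compute geometric multiplicities via the rank-nullity identity g(λ) = n − rank(A − λI):
  rank(A − (-5)·I) = 4, so dim ker(A − (-5)·I) = n − 4 = 1
  rank(A − (4)·I) = 3, so dim ker(A − (4)·I) = n − 3 = 2

Summary:
  λ = -5: algebraic multiplicity = 1, geometric multiplicity = 1
  λ = 4: algebraic multiplicity = 4, geometric multiplicity = 2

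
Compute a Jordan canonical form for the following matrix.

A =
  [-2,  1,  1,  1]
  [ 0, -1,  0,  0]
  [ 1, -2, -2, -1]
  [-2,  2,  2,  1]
J_3(-1) ⊕ J_1(-1)

The characteristic polynomial is
  det(x·I − A) = x^4 + 4*x^3 + 6*x^2 + 4*x + 1 = (x + 1)^4

Eigenvalues and multiplicities (the geometric multiplicity of λ is n − rank(A − λI), which equals the number of Jordan blocks for λ):
  λ = -1: algebraic multiplicity = 4, geometric multiplicity = 2

Determining the block sizes for each eigenvalue:
  λ = -1: with am = 4 and gm = 2, the partition is not yet determined (e.g. several partitions of 4 into 2 parts exist). Let N = A − (-1)·I. Computing rank(N^1) = 2, rank(N^2) = 1, rank(N^3) = 0; the number of blocks of size ≥ j is rank(N^{j−1}) − rank(N^j), giving [2, 1, 1]. So we have 1 block(s) of size 3, 1 block(s) of size 1 → block sizes [3, 1]

Assembling the blocks gives a Jordan form
J =
  [-1,  1,  0,  0]
  [ 0, -1,  1,  0]
  [ 0,  0, -1,  0]
  [ 0,  0,  0, -1]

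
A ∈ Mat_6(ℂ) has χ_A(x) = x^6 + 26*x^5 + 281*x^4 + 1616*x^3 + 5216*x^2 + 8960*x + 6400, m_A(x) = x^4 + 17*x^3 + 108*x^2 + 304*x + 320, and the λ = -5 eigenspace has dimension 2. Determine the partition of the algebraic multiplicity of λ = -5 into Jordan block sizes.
Block sizes for λ = -5: [1, 1]

Step 1 — from the characteristic polynomial, algebraic multiplicity of λ = -5 is 2. From dim ker(A − (-5)·I) = 2, there are exactly 2 Jordan blocks for λ = -5.
Step 2 — from the minimal polynomial, the factor (x + 5) tells us the largest block for λ = -5 has size 1.
Step 3 — with total size 2, 2 blocks, and largest block 1, the block sizes (in nonincreasing order) are [1, 1].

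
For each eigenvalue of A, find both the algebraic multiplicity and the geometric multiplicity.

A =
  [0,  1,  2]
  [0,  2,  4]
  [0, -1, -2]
λ = 0: alg = 3, geom = 2

Step 1 — factor the characteristic polynomial to read off the algebraic multiplicities:
  χ_A(x) = x^3

Step 2 — compute geometric multiplicities via the rank-nullity identity g(λ) = n − rank(A − λI):
  rank(A − (0)·I) = 1, so dim ker(A − (0)·I) = n − 1 = 2

Summary:
  λ = 0: algebraic multiplicity = 3, geometric multiplicity = 2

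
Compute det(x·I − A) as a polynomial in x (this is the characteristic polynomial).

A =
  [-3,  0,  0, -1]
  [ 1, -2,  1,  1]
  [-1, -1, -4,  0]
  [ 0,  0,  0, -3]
x^4 + 12*x^3 + 54*x^2 + 108*x + 81

Expanding det(x·I − A) (e.g. by cofactor expansion or by noting that A is similar to its Jordan form J, which has the same characteristic polynomial as A) gives
  χ_A(x) = x^4 + 12*x^3 + 54*x^2 + 108*x + 81
which factors as (x + 3)^4. The eigenvalues (with algebraic multiplicities) are λ = -3 with multiplicity 4.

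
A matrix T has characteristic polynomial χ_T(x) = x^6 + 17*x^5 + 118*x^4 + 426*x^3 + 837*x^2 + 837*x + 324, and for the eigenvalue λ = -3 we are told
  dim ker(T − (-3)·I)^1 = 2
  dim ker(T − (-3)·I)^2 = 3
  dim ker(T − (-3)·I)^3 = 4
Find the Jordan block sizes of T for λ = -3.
Block sizes for λ = -3: [3, 1]

From the dimensions of kernels of powers, the number of Jordan blocks of size at least j is d_j − d_{j−1} where d_j = dim ker(N^j) (with d_0 = 0). Computing the differences gives [2, 1, 1].
The number of blocks of size exactly k is (#blocks of size ≥ k) − (#blocks of size ≥ k + 1), so the partition is: 1 block(s) of size 1, 1 block(s) of size 3.
In nonincreasing order the block sizes are [3, 1].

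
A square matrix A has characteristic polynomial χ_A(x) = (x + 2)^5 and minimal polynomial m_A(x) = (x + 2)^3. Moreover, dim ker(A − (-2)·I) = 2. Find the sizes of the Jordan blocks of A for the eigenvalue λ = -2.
Block sizes for λ = -2: [3, 2]

Step 1 — from the characteristic polynomial, algebraic multiplicity of λ = -2 is 5. From dim ker(A − (-2)·I) = 2, there are exactly 2 Jordan blocks for λ = -2.
Step 2 — from the minimal polynomial, the factor (x + 2)^3 tells us the largest block for λ = -2 has size 3.
Step 3 — with total size 5, 2 blocks, and largest block 3, the block sizes (in nonincreasing order) are [3, 2].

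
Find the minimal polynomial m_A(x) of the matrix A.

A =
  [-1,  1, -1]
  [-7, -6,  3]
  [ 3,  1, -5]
x^3 + 12*x^2 + 48*x + 64

The characteristic polynomial is χ_A(x) = (x + 4)^3, so the eigenvalues are known. The minimal polynomial is
  m_A(x) = Π_λ (x − λ)^{k_λ}
where k_λ is the size of the *largest* Jordan block for λ (equivalently, the smallest k with (A − λI)^k v = 0 for every generalised eigenvector v of λ).

  λ = -4: largest Jordan block has size 3, contributing (x + 4)^3

So m_A(x) = (x + 4)^3 = x^3 + 12*x^2 + 48*x + 64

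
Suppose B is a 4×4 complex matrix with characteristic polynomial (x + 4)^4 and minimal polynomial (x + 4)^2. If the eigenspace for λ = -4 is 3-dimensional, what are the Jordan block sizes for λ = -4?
Block sizes for λ = -4: [2, 1, 1]

Step 1 — from the characteristic polynomial, algebraic multiplicity of λ = -4 is 4. From dim ker(B − (-4)·I) = 3, there are exactly 3 Jordan blocks for λ = -4.
Step 2 — from the minimal polynomial, the factor (x + 4)^2 tells us the largest block for λ = -4 has size 2.
Step 3 — with total size 4, 3 blocks, and largest block 2, the block sizes (in nonincreasing order) are [2, 1, 1].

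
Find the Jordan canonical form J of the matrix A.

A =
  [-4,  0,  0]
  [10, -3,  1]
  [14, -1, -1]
J_1(-4) ⊕ J_2(-2)

The characteristic polynomial is
  det(x·I − A) = x^3 + 8*x^2 + 20*x + 16 = (x + 2)^2*(x + 4)

Eigenvalues and multiplicities (the geometric multiplicity of λ is n − rank(A − λI), which equals the number of Jordan blocks for λ):
  λ = -4: algebraic multiplicity = 1, geometric multiplicity = 1
  λ = -2: algebraic multiplicity = 2, geometric multiplicity = 1

Determining the block sizes for each eigenvalue:
  λ = -4: one block (gm = 1), so the single block has size am = 1 → block sizes [1]
  λ = -2: one block (gm = 1), so the single block has size am = 2 → block sizes [2]

Assembling the blocks gives a Jordan form
J =
  [-4,  0,  0]
  [ 0, -2,  1]
  [ 0,  0, -2]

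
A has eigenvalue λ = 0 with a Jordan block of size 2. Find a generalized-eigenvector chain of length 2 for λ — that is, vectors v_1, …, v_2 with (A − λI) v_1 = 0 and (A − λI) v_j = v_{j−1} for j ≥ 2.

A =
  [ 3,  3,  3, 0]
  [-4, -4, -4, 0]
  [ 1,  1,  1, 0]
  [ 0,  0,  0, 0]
A Jordan chain for λ = 0 of length 2:
v_1 = (3, -4, 1, 0)ᵀ
v_2 = (1, 0, 0, 0)ᵀ

Let N = A − (0)·I. We want v_2 with N^2 v_2 = 0 but N^1 v_2 ≠ 0; then v_{j-1} := N · v_j for j = 2, …, 2.

Pick v_2 = (1, 0, 0, 0)ᵀ.
Then v_1 = N · v_2 = (3, -4, 1, 0)ᵀ.

Sanity check: (A − (0)·I) v_1 = (0, 0, 0, 0)ᵀ = 0. ✓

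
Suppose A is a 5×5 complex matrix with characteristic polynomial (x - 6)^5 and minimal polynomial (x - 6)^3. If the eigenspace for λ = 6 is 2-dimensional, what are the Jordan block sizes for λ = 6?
Block sizes for λ = 6: [3, 2]

Step 1 — from the characteristic polynomial, algebraic multiplicity of λ = 6 is 5. From dim ker(A − (6)·I) = 2, there are exactly 2 Jordan blocks for λ = 6.
Step 2 — from the minimal polynomial, the factor (x − 6)^3 tells us the largest block for λ = 6 has size 3.
Step 3 — with total size 5, 2 blocks, and largest block 3, the block sizes (in nonincreasing order) are [3, 2].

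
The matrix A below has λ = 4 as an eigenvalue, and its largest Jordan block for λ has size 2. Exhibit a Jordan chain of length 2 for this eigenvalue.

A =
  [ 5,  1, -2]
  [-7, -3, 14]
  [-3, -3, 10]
A Jordan chain for λ = 4 of length 2:
v_1 = (1, -7, -3)ᵀ
v_2 = (1, 0, 0)ᵀ

Let N = A − (4)·I. We want v_2 with N^2 v_2 = 0 but N^1 v_2 ≠ 0; then v_{j-1} := N · v_j for j = 2, …, 2.

Pick v_2 = (1, 0, 0)ᵀ.
Then v_1 = N · v_2 = (1, -7, -3)ᵀ.

Sanity check: (A − (4)·I) v_1 = (0, 0, 0)ᵀ = 0. ✓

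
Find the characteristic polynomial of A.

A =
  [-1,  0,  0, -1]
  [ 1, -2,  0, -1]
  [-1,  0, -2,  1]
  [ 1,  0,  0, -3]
x^4 + 8*x^3 + 24*x^2 + 32*x + 16

Expanding det(x·I − A) (e.g. by cofactor expansion or by noting that A is similar to its Jordan form J, which has the same characteristic polynomial as A) gives
  χ_A(x) = x^4 + 8*x^3 + 24*x^2 + 32*x + 16
which factors as (x + 2)^4. The eigenvalues (with algebraic multiplicities) are λ = -2 with multiplicity 4.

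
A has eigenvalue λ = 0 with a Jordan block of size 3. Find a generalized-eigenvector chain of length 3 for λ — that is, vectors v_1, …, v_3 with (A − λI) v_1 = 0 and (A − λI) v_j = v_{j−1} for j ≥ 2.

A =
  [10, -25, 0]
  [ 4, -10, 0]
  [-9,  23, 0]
A Jordan chain for λ = 0 of length 3:
v_1 = (0, 0, 2)ᵀ
v_2 = (10, 4, -9)ᵀ
v_3 = (1, 0, 0)ᵀ

Let N = A − (0)·I. We want v_3 with N^3 v_3 = 0 but N^2 v_3 ≠ 0; then v_{j-1} := N · v_j for j = 3, …, 2.

Pick v_3 = (1, 0, 0)ᵀ.
Then v_2 = N · v_3 = (10, 4, -9)ᵀ.
Then v_1 = N · v_2 = (0, 0, 2)ᵀ.

Sanity check: (A − (0)·I) v_1 = (0, 0, 0)ᵀ = 0. ✓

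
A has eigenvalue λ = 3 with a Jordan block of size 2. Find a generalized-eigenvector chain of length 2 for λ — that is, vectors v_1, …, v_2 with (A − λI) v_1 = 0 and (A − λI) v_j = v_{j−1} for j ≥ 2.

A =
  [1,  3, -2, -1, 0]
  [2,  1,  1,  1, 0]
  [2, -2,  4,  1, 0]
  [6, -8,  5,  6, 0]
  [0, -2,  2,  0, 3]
A Jordan chain for λ = 3 of length 2:
v_1 = (-2, 2, 2, 6, 0)ᵀ
v_2 = (1, 0, 0, 0, 0)ᵀ

Let N = A − (3)·I. We want v_2 with N^2 v_2 = 0 but N^1 v_2 ≠ 0; then v_{j-1} := N · v_j for j = 2, …, 2.

Pick v_2 = (1, 0, 0, 0, 0)ᵀ.
Then v_1 = N · v_2 = (-2, 2, 2, 6, 0)ᵀ.

Sanity check: (A − (3)·I) v_1 = (0, 0, 0, 0, 0)ᵀ = 0. ✓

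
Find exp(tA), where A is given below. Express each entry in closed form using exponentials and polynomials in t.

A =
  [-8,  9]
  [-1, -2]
e^{tA} =
  [-3*t*exp(-5*t) + exp(-5*t), 9*t*exp(-5*t)]
  [-t*exp(-5*t), 3*t*exp(-5*t) + exp(-5*t)]

Strategy: write A = P · J · P⁻¹ where J is a Jordan canonical form, so e^{tA} = P · e^{tJ} · P⁻¹, and e^{tJ} can be computed block-by-block.

A has Jordan form
J =
  [-5,  1]
  [ 0, -5]
(up to reordering of blocks).

Per-block formulas:
  For a 2×2 Jordan block J_2(-5): exp(t · J_2(-5)) = e^(-5t)·(I + t·N), where N is the 2×2 nilpotent shift.

After assembling e^{tJ} and conjugating by P, we get:

e^{tA} =
  [-3*t*exp(-5*t) + exp(-5*t), 9*t*exp(-5*t)]
  [-t*exp(-5*t), 3*t*exp(-5*t) + exp(-5*t)]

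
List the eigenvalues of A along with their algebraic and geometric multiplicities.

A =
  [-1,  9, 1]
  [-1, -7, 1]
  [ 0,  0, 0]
λ = -4: alg = 2, geom = 1; λ = 0: alg = 1, geom = 1

Step 1 — factor the characteristic polynomial to read off the algebraic multiplicities:
  χ_A(x) = x*(x + 4)^2

Step 2 — compute geometric multiplicities via the rank-nullity identity g(λ) = n − rank(A − λI):
  rank(A − (-4)·I) = 2, so dim ker(A − (-4)·I) = n − 2 = 1
  rank(A − (0)·I) = 2, so dim ker(A − (0)·I) = n − 2 = 1

Summary:
  λ = -4: algebraic multiplicity = 2, geometric multiplicity = 1
  λ = 0: algebraic multiplicity = 1, geometric multiplicity = 1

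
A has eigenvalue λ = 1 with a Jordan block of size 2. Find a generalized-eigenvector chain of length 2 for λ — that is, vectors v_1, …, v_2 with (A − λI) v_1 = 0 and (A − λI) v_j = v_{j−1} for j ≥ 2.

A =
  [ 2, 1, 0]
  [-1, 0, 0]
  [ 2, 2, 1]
A Jordan chain for λ = 1 of length 2:
v_1 = (1, -1, 2)ᵀ
v_2 = (1, 0, 0)ᵀ

Let N = A − (1)·I. We want v_2 with N^2 v_2 = 0 but N^1 v_2 ≠ 0; then v_{j-1} := N · v_j for j = 2, …, 2.

Pick v_2 = (1, 0, 0)ᵀ.
Then v_1 = N · v_2 = (1, -1, 2)ᵀ.

Sanity check: (A − (1)·I) v_1 = (0, 0, 0)ᵀ = 0. ✓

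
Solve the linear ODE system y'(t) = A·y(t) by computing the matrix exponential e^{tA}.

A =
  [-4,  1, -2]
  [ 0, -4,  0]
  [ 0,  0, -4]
e^{tA} =
  [exp(-4*t), t*exp(-4*t), -2*t*exp(-4*t)]
  [0, exp(-4*t), 0]
  [0, 0, exp(-4*t)]

Strategy: write A = P · J · P⁻¹ where J is a Jordan canonical form, so e^{tA} = P · e^{tJ} · P⁻¹, and e^{tJ} can be computed block-by-block.

A has Jordan form
J =
  [-4,  1,  0]
  [ 0, -4,  0]
  [ 0,  0, -4]
(up to reordering of blocks).

Per-block formulas:
  For a 1×1 block at λ = -4: exp(t · [-4]) = [e^(-4t)].
  For a 2×2 Jordan block J_2(-4): exp(t · J_2(-4)) = e^(-4t)·(I + t·N), where N is the 2×2 nilpotent shift.

After assembling e^{tJ} and conjugating by P, we get:

e^{tA} =
  [exp(-4*t), t*exp(-4*t), -2*t*exp(-4*t)]
  [0, exp(-4*t), 0]
  [0, 0, exp(-4*t)]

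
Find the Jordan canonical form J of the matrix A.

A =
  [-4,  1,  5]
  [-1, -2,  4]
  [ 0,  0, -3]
J_3(-3)

The characteristic polynomial is
  det(x·I − A) = x^3 + 9*x^2 + 27*x + 27 = (x + 3)^3

Eigenvalues and multiplicities (the geometric multiplicity of λ is n − rank(A − λI), which equals the number of Jordan blocks for λ):
  λ = -3: algebraic multiplicity = 3, geometric multiplicity = 1

Determining the block sizes for each eigenvalue:
  λ = -3: one block (gm = 1), so the single block has size am = 3 → block sizes [3]

Assembling the blocks gives a Jordan form
J =
  [-3,  1,  0]
  [ 0, -3,  1]
  [ 0,  0, -3]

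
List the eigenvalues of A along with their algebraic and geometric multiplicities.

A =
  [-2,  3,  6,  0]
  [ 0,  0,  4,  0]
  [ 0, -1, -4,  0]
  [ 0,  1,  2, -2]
λ = -2: alg = 4, geom = 3

Step 1 — factor the characteristic polynomial to read off the algebraic multiplicities:
  χ_A(x) = (x + 2)^4

Step 2 — compute geometric multiplicities via the rank-nullity identity g(λ) = n − rank(A − λI):
  rank(A − (-2)·I) = 1, so dim ker(A − (-2)·I) = n − 1 = 3

Summary:
  λ = -2: algebraic multiplicity = 4, geometric multiplicity = 3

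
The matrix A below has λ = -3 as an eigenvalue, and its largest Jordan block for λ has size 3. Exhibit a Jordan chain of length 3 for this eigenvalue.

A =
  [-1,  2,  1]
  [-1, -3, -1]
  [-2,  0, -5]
A Jordan chain for λ = -3 of length 3:
v_1 = (4, -2, -4)ᵀ
v_2 = (2, 0, 0)ᵀ
v_3 = (0, 1, 0)ᵀ

Let N = A − (-3)·I. We want v_3 with N^3 v_3 = 0 but N^2 v_3 ≠ 0; then v_{j-1} := N · v_j for j = 3, …, 2.

Pick v_3 = (0, 1, 0)ᵀ.
Then v_2 = N · v_3 = (2, 0, 0)ᵀ.
Then v_1 = N · v_2 = (4, -2, -4)ᵀ.

Sanity check: (A − (-3)·I) v_1 = (0, 0, 0)ᵀ = 0. ✓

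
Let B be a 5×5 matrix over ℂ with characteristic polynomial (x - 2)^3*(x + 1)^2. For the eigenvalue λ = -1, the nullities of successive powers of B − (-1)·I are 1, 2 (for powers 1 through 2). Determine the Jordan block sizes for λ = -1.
Block sizes for λ = -1: [2]

From the dimensions of kernels of powers, the number of Jordan blocks of size at least j is d_j − d_{j−1} where d_j = dim ker(N^j) (with d_0 = 0). Computing the differences gives [1, 1].
The number of blocks of size exactly k is (#blocks of size ≥ k) − (#blocks of size ≥ k + 1), so the partition is: 1 block(s) of size 2.
In nonincreasing order the block sizes are [2].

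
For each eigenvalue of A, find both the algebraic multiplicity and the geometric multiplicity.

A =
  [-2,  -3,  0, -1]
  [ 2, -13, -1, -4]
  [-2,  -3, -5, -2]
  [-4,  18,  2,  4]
λ = -4: alg = 4, geom = 2

Step 1 — factor the characteristic polynomial to read off the algebraic multiplicities:
  χ_A(x) = (x + 4)^4

Step 2 — compute geometric multiplicities via the rank-nullity identity g(λ) = n − rank(A − λI):
  rank(A − (-4)·I) = 2, so dim ker(A − (-4)·I) = n − 2 = 2

Summary:
  λ = -4: algebraic multiplicity = 4, geometric multiplicity = 2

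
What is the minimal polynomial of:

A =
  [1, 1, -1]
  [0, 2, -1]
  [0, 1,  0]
x^2 - 2*x + 1

The characteristic polynomial is χ_A(x) = (x - 1)^3, so the eigenvalues are known. The minimal polynomial is
  m_A(x) = Π_λ (x − λ)^{k_λ}
where k_λ is the size of the *largest* Jordan block for λ (equivalently, the smallest k with (A − λI)^k v = 0 for every generalised eigenvector v of λ).

  λ = 1: largest Jordan block has size 2, contributing (x − 1)^2

So m_A(x) = (x - 1)^2 = x^2 - 2*x + 1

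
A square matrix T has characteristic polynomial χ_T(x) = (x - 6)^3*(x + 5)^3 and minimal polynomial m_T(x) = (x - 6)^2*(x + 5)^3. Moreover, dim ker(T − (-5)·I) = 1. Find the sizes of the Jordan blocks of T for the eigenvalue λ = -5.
Block sizes for λ = -5: [3]

Step 1 — from the characteristic polynomial, algebraic multiplicity of λ = -5 is 3. From dim ker(T − (-5)·I) = 1, there are exactly 1 Jordan blocks for λ = -5.
Step 2 — from the minimal polynomial, the factor (x + 5)^3 tells us the largest block for λ = -5 has size 3.
Step 3 — with total size 3, 1 blocks, and largest block 3, the block sizes (in nonincreasing order) are [3].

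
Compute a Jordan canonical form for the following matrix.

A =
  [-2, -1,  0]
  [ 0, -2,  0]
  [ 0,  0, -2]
J_2(-2) ⊕ J_1(-2)

The characteristic polynomial is
  det(x·I − A) = x^3 + 6*x^2 + 12*x + 8 = (x + 2)^3

Eigenvalues and multiplicities (the geometric multiplicity of λ is n − rank(A − λI), which equals the number of Jordan blocks for λ):
  λ = -2: algebraic multiplicity = 3, geometric multiplicity = 2

Determining the block sizes for each eigenvalue:
  λ = -2: 2 blocks summing to 3 forces exactly one block of size 2 and the rest size 1 → block sizes [2, 1]

Assembling the blocks gives a Jordan form
J =
  [-2,  1,  0]
  [ 0, -2,  0]
  [ 0,  0, -2]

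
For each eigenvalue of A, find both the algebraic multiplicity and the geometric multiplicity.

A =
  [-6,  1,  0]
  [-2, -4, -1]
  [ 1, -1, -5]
λ = -5: alg = 3, geom = 1

Step 1 — factor the characteristic polynomial to read off the algebraic multiplicities:
  χ_A(x) = (x + 5)^3

Step 2 — compute geometric multiplicities via the rank-nullity identity g(λ) = n − rank(A − λI):
  rank(A − (-5)·I) = 2, so dim ker(A − (-5)·I) = n − 2 = 1

Summary:
  λ = -5: algebraic multiplicity = 3, geometric multiplicity = 1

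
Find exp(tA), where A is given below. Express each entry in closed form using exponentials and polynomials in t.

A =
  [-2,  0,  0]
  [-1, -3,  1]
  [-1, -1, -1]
e^{tA} =
  [exp(-2*t), 0, 0]
  [-t*exp(-2*t), -t*exp(-2*t) + exp(-2*t), t*exp(-2*t)]
  [-t*exp(-2*t), -t*exp(-2*t), t*exp(-2*t) + exp(-2*t)]

Strategy: write A = P · J · P⁻¹ where J is a Jordan canonical form, so e^{tA} = P · e^{tJ} · P⁻¹, and e^{tJ} can be computed block-by-block.

A has Jordan form
J =
  [-2,  1,  0]
  [ 0, -2,  0]
  [ 0,  0, -2]
(up to reordering of blocks).

Per-block formulas:
  For a 1×1 block at λ = -2: exp(t · [-2]) = [e^(-2t)].
  For a 2×2 Jordan block J_2(-2): exp(t · J_2(-2)) = e^(-2t)·(I + t·N), where N is the 2×2 nilpotent shift.

After assembling e^{tJ} and conjugating by P, we get:

e^{tA} =
  [exp(-2*t), 0, 0]
  [-t*exp(-2*t), -t*exp(-2*t) + exp(-2*t), t*exp(-2*t)]
  [-t*exp(-2*t), -t*exp(-2*t), t*exp(-2*t) + exp(-2*t)]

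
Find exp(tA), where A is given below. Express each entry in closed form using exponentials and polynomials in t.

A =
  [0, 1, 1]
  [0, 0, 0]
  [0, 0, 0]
e^{tA} =
  [1, t, t]
  [0, 1, 0]
  [0, 0, 1]

Strategy: write A = P · J · P⁻¹ where J is a Jordan canonical form, so e^{tA} = P · e^{tJ} · P⁻¹, and e^{tJ} can be computed block-by-block.

A has Jordan form
J =
  [0, 1, 0]
  [0, 0, 0]
  [0, 0, 0]
(up to reordering of blocks).

Per-block formulas:
  For a 1×1 block at λ = 0: exp(t · [0]) = [e^(0t)].
  For a 2×2 Jordan block J_2(0): exp(t · J_2(0)) = e^(0t)·(I + t·N), where N is the 2×2 nilpotent shift.

After assembling e^{tJ} and conjugating by P, we get:

e^{tA} =
  [1, t, t]
  [0, 1, 0]
  [0, 0, 1]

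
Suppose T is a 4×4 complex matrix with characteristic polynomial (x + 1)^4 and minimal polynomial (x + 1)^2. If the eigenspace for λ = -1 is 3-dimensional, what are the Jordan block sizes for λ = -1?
Block sizes for λ = -1: [2, 1, 1]

Step 1 — from the characteristic polynomial, algebraic multiplicity of λ = -1 is 4. From dim ker(T − (-1)·I) = 3, there are exactly 3 Jordan blocks for λ = -1.
Step 2 — from the minimal polynomial, the factor (x + 1)^2 tells us the largest block for λ = -1 has size 2.
Step 3 — with total size 4, 3 blocks, and largest block 2, the block sizes (in nonincreasing order) are [2, 1, 1].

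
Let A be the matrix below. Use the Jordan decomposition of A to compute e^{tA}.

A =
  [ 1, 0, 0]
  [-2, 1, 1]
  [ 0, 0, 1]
e^{tA} =
  [exp(t), 0, 0]
  [-2*t*exp(t), exp(t), t*exp(t)]
  [0, 0, exp(t)]

Strategy: write A = P · J · P⁻¹ where J is a Jordan canonical form, so e^{tA} = P · e^{tJ} · P⁻¹, and e^{tJ} can be computed block-by-block.

A has Jordan form
J =
  [1, 1, 0]
  [0, 1, 0]
  [0, 0, 1]
(up to reordering of blocks).

Per-block formulas:
  For a 2×2 Jordan block J_2(1): exp(t · J_2(1)) = e^(1t)·(I + t·N), where N is the 2×2 nilpotent shift.
  For a 1×1 block at λ = 1: exp(t · [1]) = [e^(1t)].

After assembling e^{tJ} and conjugating by P, we get:

e^{tA} =
  [exp(t), 0, 0]
  [-2*t*exp(t), exp(t), t*exp(t)]
  [0, 0, exp(t)]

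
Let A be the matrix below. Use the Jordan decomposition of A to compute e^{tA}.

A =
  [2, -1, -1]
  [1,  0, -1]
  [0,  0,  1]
e^{tA} =
  [t*exp(t) + exp(t), -t*exp(t), -t*exp(t)]
  [t*exp(t), -t*exp(t) + exp(t), -t*exp(t)]
  [0, 0, exp(t)]

Strategy: write A = P · J · P⁻¹ where J is a Jordan canonical form, so e^{tA} = P · e^{tJ} · P⁻¹, and e^{tJ} can be computed block-by-block.

A has Jordan form
J =
  [1, 1, 0]
  [0, 1, 0]
  [0, 0, 1]
(up to reordering of blocks).

Per-block formulas:
  For a 1×1 block at λ = 1: exp(t · [1]) = [e^(1t)].
  For a 2×2 Jordan block J_2(1): exp(t · J_2(1)) = e^(1t)·(I + t·N), where N is the 2×2 nilpotent shift.

After assembling e^{tJ} and conjugating by P, we get:

e^{tA} =
  [t*exp(t) + exp(t), -t*exp(t), -t*exp(t)]
  [t*exp(t), -t*exp(t) + exp(t), -t*exp(t)]
  [0, 0, exp(t)]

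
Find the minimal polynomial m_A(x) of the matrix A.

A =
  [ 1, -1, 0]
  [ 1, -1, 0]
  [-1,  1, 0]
x^2

The characteristic polynomial is χ_A(x) = x^3, so the eigenvalues are known. The minimal polynomial is
  m_A(x) = Π_λ (x − λ)^{k_λ}
where k_λ is the size of the *largest* Jordan block for λ (equivalently, the smallest k with (A − λI)^k v = 0 for every generalised eigenvector v of λ).

  λ = 0: largest Jordan block has size 2, contributing (x − 0)^2

So m_A(x) = x^2 = x^2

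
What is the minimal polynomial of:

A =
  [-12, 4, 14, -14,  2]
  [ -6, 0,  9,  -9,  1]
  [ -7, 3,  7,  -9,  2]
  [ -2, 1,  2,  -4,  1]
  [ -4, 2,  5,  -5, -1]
x^3 + 6*x^2 + 12*x + 8

The characteristic polynomial is χ_A(x) = (x + 2)^5, so the eigenvalues are known. The minimal polynomial is
  m_A(x) = Π_λ (x − λ)^{k_λ}
where k_λ is the size of the *largest* Jordan block for λ (equivalently, the smallest k with (A − λI)^k v = 0 for every generalised eigenvector v of λ).

  λ = -2: largest Jordan block has size 3, contributing (x + 2)^3

So m_A(x) = (x + 2)^3 = x^3 + 6*x^2 + 12*x + 8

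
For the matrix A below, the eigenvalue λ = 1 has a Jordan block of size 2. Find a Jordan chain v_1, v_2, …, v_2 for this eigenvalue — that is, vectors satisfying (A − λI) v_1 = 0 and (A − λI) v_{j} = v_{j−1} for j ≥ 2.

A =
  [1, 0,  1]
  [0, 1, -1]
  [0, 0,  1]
A Jordan chain for λ = 1 of length 2:
v_1 = (1, -1, 0)ᵀ
v_2 = (0, 0, 1)ᵀ

Let N = A − (1)·I. We want v_2 with N^2 v_2 = 0 but N^1 v_2 ≠ 0; then v_{j-1} := N · v_j for j = 2, …, 2.

Pick v_2 = (0, 0, 1)ᵀ.
Then v_1 = N · v_2 = (1, -1, 0)ᵀ.

Sanity check: (A − (1)·I) v_1 = (0, 0, 0)ᵀ = 0. ✓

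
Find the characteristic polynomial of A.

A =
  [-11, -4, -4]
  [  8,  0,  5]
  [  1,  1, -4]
x^3 + 15*x^2 + 75*x + 125

Expanding det(x·I − A) (e.g. by cofactor expansion or by noting that A is similar to its Jordan form J, which has the same characteristic polynomial as A) gives
  χ_A(x) = x^3 + 15*x^2 + 75*x + 125
which factors as (x + 5)^3. The eigenvalues (with algebraic multiplicities) are λ = -5 with multiplicity 3.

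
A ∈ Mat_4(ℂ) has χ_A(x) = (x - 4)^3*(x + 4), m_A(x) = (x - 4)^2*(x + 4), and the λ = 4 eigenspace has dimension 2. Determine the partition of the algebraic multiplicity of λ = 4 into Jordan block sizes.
Block sizes for λ = 4: [2, 1]

Step 1 — from the characteristic polynomial, algebraic multiplicity of λ = 4 is 3. From dim ker(A − (4)·I) = 2, there are exactly 2 Jordan blocks for λ = 4.
Step 2 — from the minimal polynomial, the factor (x − 4)^2 tells us the largest block for λ = 4 has size 2.
Step 3 — with total size 3, 2 blocks, and largest block 2, the block sizes (in nonincreasing order) are [2, 1].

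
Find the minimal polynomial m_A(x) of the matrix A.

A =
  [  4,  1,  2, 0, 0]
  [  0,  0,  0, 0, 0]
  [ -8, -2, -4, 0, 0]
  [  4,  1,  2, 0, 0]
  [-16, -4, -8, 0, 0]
x^2

The characteristic polynomial is χ_A(x) = x^5, so the eigenvalues are known. The minimal polynomial is
  m_A(x) = Π_λ (x − λ)^{k_λ}
where k_λ is the size of the *largest* Jordan block for λ (equivalently, the smallest k with (A − λI)^k v = 0 for every generalised eigenvector v of λ).

  λ = 0: largest Jordan block has size 2, contributing (x − 0)^2

So m_A(x) = x^2 = x^2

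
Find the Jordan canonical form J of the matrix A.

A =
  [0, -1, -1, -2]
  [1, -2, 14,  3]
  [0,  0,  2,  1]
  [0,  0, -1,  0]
J_2(-1) ⊕ J_2(1)

The characteristic polynomial is
  det(x·I − A) = x^4 - 2*x^2 + 1 = (x - 1)^2*(x + 1)^2

Eigenvalues and multiplicities (the geometric multiplicity of λ is n − rank(A − λI), which equals the number of Jordan blocks for λ):
  λ = -1: algebraic multiplicity = 2, geometric multiplicity = 1
  λ = 1: algebraic multiplicity = 2, geometric multiplicity = 1

Determining the block sizes for each eigenvalue:
  λ = -1: one block (gm = 1), so the single block has size am = 2 → block sizes [2]
  λ = 1: one block (gm = 1), so the single block has size am = 2 → block sizes [2]

Assembling the blocks gives a Jordan form
J =
  [-1,  1, 0, 0]
  [ 0, -1, 0, 0]
  [ 0,  0, 1, 1]
  [ 0,  0, 0, 1]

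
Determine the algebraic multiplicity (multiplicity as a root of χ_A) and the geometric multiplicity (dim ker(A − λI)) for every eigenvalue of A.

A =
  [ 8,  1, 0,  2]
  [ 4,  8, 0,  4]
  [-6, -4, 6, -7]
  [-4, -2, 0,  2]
λ = 6: alg = 4, geom = 2

Step 1 — factor the characteristic polynomial to read off the algebraic multiplicities:
  χ_A(x) = (x - 6)^4

Step 2 — compute geometric multiplicities via the rank-nullity identity g(λ) = n − rank(A − λI):
  rank(A − (6)·I) = 2, so dim ker(A − (6)·I) = n − 2 = 2

Summary:
  λ = 6: algebraic multiplicity = 4, geometric multiplicity = 2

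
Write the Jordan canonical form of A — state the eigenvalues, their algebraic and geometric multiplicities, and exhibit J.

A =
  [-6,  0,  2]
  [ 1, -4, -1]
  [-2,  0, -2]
J_2(-4) ⊕ J_1(-4)

The characteristic polynomial is
  det(x·I − A) = x^3 + 12*x^2 + 48*x + 64 = (x + 4)^3

Eigenvalues and multiplicities (the geometric multiplicity of λ is n − rank(A − λI), which equals the number of Jordan blocks for λ):
  λ = -4: algebraic multiplicity = 3, geometric multiplicity = 2

Determining the block sizes for each eigenvalue:
  λ = -4: 2 blocks summing to 3 forces exactly one block of size 2 and the rest size 1 → block sizes [2, 1]

Assembling the blocks gives a Jordan form
J =
  [-4,  1,  0]
  [ 0, -4,  0]
  [ 0,  0, -4]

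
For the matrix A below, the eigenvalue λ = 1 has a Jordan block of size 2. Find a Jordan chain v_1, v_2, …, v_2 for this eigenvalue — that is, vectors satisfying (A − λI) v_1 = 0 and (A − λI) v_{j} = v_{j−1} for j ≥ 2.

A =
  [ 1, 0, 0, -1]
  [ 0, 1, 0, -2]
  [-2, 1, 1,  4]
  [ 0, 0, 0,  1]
A Jordan chain for λ = 1 of length 2:
v_1 = (0, 0, -2, 0)ᵀ
v_2 = (1, 0, 0, 0)ᵀ

Let N = A − (1)·I. We want v_2 with N^2 v_2 = 0 but N^1 v_2 ≠ 0; then v_{j-1} := N · v_j for j = 2, …, 2.

Pick v_2 = (1, 0, 0, 0)ᵀ.
Then v_1 = N · v_2 = (0, 0, -2, 0)ᵀ.

Sanity check: (A − (1)·I) v_1 = (0, 0, 0, 0)ᵀ = 0. ✓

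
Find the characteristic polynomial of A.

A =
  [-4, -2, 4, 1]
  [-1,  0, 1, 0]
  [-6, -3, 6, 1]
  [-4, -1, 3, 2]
x^4 - 4*x^3 + 6*x^2 - 4*x + 1

Expanding det(x·I − A) (e.g. by cofactor expansion or by noting that A is similar to its Jordan form J, which has the same characteristic polynomial as A) gives
  χ_A(x) = x^4 - 4*x^3 + 6*x^2 - 4*x + 1
which factors as (x - 1)^4. The eigenvalues (with algebraic multiplicities) are λ = 1 with multiplicity 4.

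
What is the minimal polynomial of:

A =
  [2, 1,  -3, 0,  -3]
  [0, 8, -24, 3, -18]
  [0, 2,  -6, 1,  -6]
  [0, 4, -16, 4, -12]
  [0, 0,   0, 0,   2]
x^2 - 4*x + 4

The characteristic polynomial is χ_A(x) = (x - 2)^5, so the eigenvalues are known. The minimal polynomial is
  m_A(x) = Π_λ (x − λ)^{k_λ}
where k_λ is the size of the *largest* Jordan block for λ (equivalently, the smallest k with (A − λI)^k v = 0 for every generalised eigenvector v of λ).

  λ = 2: largest Jordan block has size 2, contributing (x − 2)^2

So m_A(x) = (x - 2)^2 = x^2 - 4*x + 4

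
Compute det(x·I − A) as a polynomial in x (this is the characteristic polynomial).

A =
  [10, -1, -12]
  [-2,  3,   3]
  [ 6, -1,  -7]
x^3 - 6*x^2 + 12*x - 8

Expanding det(x·I − A) (e.g. by cofactor expansion or by noting that A is similar to its Jordan form J, which has the same characteristic polynomial as A) gives
  χ_A(x) = x^3 - 6*x^2 + 12*x - 8
which factors as (x - 2)^3. The eigenvalues (with algebraic multiplicities) are λ = 2 with multiplicity 3.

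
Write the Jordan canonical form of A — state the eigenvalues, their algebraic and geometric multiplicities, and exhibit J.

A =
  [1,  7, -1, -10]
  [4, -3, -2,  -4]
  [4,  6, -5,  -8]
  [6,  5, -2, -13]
J_2(-5) ⊕ J_2(-5)

The characteristic polynomial is
  det(x·I − A) = x^4 + 20*x^3 + 150*x^2 + 500*x + 625 = (x + 5)^4

Eigenvalues and multiplicities (the geometric multiplicity of λ is n − rank(A − λI), which equals the number of Jordan blocks for λ):
  λ = -5: algebraic multiplicity = 4, geometric multiplicity = 2

Determining the block sizes for each eigenvalue:
  λ = -5: with am = 4 and gm = 2, the partition is not yet determined (e.g. several partitions of 4 into 2 parts exist). Let N = A − (-5)·I. Computing rank(N^1) = 2, rank(N^2) = 0; the number of blocks of size ≥ j is rank(N^{j−1}) − rank(N^j), giving [2, 2]. So we have 2 block(s) of size 2 → block sizes [2, 2]

Assembling the blocks gives a Jordan form
J =
  [-5,  1,  0,  0]
  [ 0, -5,  0,  0]
  [ 0,  0, -5,  1]
  [ 0,  0,  0, -5]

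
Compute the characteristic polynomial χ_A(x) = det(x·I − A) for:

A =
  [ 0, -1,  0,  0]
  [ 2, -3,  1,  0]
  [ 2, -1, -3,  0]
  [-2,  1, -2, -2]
x^4 + 8*x^3 + 24*x^2 + 32*x + 16

Expanding det(x·I − A) (e.g. by cofactor expansion or by noting that A is similar to its Jordan form J, which has the same characteristic polynomial as A) gives
  χ_A(x) = x^4 + 8*x^3 + 24*x^2 + 32*x + 16
which factors as (x + 2)^4. The eigenvalues (with algebraic multiplicities) are λ = -2 with multiplicity 4.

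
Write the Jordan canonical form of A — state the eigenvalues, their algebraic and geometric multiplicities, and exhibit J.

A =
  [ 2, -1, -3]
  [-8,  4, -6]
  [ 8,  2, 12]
J_2(6) ⊕ J_1(6)

The characteristic polynomial is
  det(x·I − A) = x^3 - 18*x^2 + 108*x - 216 = (x - 6)^3

Eigenvalues and multiplicities (the geometric multiplicity of λ is n − rank(A − λI), which equals the number of Jordan blocks for λ):
  λ = 6: algebraic multiplicity = 3, geometric multiplicity = 2

Determining the block sizes for each eigenvalue:
  λ = 6: 2 blocks summing to 3 forces exactly one block of size 2 and the rest size 1 → block sizes [2, 1]

Assembling the blocks gives a Jordan form
J =
  [6, 1, 0]
  [0, 6, 0]
  [0, 0, 6]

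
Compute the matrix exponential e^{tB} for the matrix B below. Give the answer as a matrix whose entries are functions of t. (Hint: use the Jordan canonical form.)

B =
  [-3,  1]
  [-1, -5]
e^{tB} =
  [t*exp(-4*t) + exp(-4*t), t*exp(-4*t)]
  [-t*exp(-4*t), -t*exp(-4*t) + exp(-4*t)]

Strategy: write B = P · J · P⁻¹ where J is a Jordan canonical form, so e^{tB} = P · e^{tJ} · P⁻¹, and e^{tJ} can be computed block-by-block.

B has Jordan form
J =
  [-4,  1]
  [ 0, -4]
(up to reordering of blocks).

Per-block formulas:
  For a 2×2 Jordan block J_2(-4): exp(t · J_2(-4)) = e^(-4t)·(I + t·N), where N is the 2×2 nilpotent shift.

After assembling e^{tJ} and conjugating by P, we get:

e^{tB} =
  [t*exp(-4*t) + exp(-4*t), t*exp(-4*t)]
  [-t*exp(-4*t), -t*exp(-4*t) + exp(-4*t)]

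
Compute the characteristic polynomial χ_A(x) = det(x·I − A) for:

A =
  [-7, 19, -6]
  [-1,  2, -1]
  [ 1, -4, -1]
x^3 + 6*x^2 + 12*x + 8

Expanding det(x·I − A) (e.g. by cofactor expansion or by noting that A is similar to its Jordan form J, which has the same characteristic polynomial as A) gives
  χ_A(x) = x^3 + 6*x^2 + 12*x + 8
which factors as (x + 2)^3. The eigenvalues (with algebraic multiplicities) are λ = -2 with multiplicity 3.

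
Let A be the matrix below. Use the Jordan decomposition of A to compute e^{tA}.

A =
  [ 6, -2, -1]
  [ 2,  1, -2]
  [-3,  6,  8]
e^{tA} =
  [t*exp(5*t) + exp(5*t), -2*t*exp(5*t), -t*exp(5*t)]
  [2*t*exp(5*t), -4*t*exp(5*t) + exp(5*t), -2*t*exp(5*t)]
  [-3*t*exp(5*t), 6*t*exp(5*t), 3*t*exp(5*t) + exp(5*t)]

Strategy: write A = P · J · P⁻¹ where J is a Jordan canonical form, so e^{tA} = P · e^{tJ} · P⁻¹, and e^{tJ} can be computed block-by-block.

A has Jordan form
J =
  [5, 1, 0]
  [0, 5, 0]
  [0, 0, 5]
(up to reordering of blocks).

Per-block formulas:
  For a 2×2 Jordan block J_2(5): exp(t · J_2(5)) = e^(5t)·(I + t·N), where N is the 2×2 nilpotent shift.
  For a 1×1 block at λ = 5: exp(t · [5]) = [e^(5t)].

After assembling e^{tJ} and conjugating by P, we get:

e^{tA} =
  [t*exp(5*t) + exp(5*t), -2*t*exp(5*t), -t*exp(5*t)]
  [2*t*exp(5*t), -4*t*exp(5*t) + exp(5*t), -2*t*exp(5*t)]
  [-3*t*exp(5*t), 6*t*exp(5*t), 3*t*exp(5*t) + exp(5*t)]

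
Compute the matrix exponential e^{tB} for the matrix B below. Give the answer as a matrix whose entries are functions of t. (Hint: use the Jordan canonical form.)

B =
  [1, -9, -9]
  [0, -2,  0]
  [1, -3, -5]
e^{tB} =
  [3*t*exp(-2*t) + exp(-2*t), -9*t*exp(-2*t), -9*t*exp(-2*t)]
  [0, exp(-2*t), 0]
  [t*exp(-2*t), -3*t*exp(-2*t), -3*t*exp(-2*t) + exp(-2*t)]

Strategy: write B = P · J · P⁻¹ where J is a Jordan canonical form, so e^{tB} = P · e^{tJ} · P⁻¹, and e^{tJ} can be computed block-by-block.

B has Jordan form
J =
  [-2,  1,  0]
  [ 0, -2,  0]
  [ 0,  0, -2]
(up to reordering of blocks).

Per-block formulas:
  For a 1×1 block at λ = -2: exp(t · [-2]) = [e^(-2t)].
  For a 2×2 Jordan block J_2(-2): exp(t · J_2(-2)) = e^(-2t)·(I + t·N), where N is the 2×2 nilpotent shift.

After assembling e^{tJ} and conjugating by P, we get:

e^{tB} =
  [3*t*exp(-2*t) + exp(-2*t), -9*t*exp(-2*t), -9*t*exp(-2*t)]
  [0, exp(-2*t), 0]
  [t*exp(-2*t), -3*t*exp(-2*t), -3*t*exp(-2*t) + exp(-2*t)]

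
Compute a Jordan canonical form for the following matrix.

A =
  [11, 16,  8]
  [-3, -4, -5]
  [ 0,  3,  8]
J_3(5)

The characteristic polynomial is
  det(x·I − A) = x^3 - 15*x^2 + 75*x - 125 = (x - 5)^3

Eigenvalues and multiplicities (the geometric multiplicity of λ is n − rank(A − λI), which equals the number of Jordan blocks for λ):
  λ = 5: algebraic multiplicity = 3, geometric multiplicity = 1

Determining the block sizes for each eigenvalue:
  λ = 5: one block (gm = 1), so the single block has size am = 3 → block sizes [3]

Assembling the blocks gives a Jordan form
J =
  [5, 1, 0]
  [0, 5, 1]
  [0, 0, 5]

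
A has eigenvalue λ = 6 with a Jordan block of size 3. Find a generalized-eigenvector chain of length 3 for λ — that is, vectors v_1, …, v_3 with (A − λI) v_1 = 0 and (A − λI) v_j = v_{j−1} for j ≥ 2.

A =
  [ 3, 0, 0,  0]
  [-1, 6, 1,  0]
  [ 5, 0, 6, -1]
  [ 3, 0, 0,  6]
A Jordan chain for λ = 6 of length 3:
v_1 = (0, -1, 0, 0)ᵀ
v_2 = (0, 0, -1, 0)ᵀ
v_3 = (0, 0, 0, 1)ᵀ

Let N = A − (6)·I. We want v_3 with N^3 v_3 = 0 but N^2 v_3 ≠ 0; then v_{j-1} := N · v_j for j = 3, …, 2.

Pick v_3 = (0, 0, 0, 1)ᵀ.
Then v_2 = N · v_3 = (0, 0, -1, 0)ᵀ.
Then v_1 = N · v_2 = (0, -1, 0, 0)ᵀ.

Sanity check: (A − (6)·I) v_1 = (0, 0, 0, 0)ᵀ = 0. ✓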